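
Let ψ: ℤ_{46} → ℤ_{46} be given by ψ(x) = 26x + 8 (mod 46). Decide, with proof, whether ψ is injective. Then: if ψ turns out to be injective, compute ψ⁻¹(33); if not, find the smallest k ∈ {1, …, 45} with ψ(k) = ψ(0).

23

We have gcd(26, 46) = 2 > 1. Taking s = 0 and t = 23: ψ(0) = 8 and ψ(23) = 26·23 + 8 = 606 ≡ 8 (mod 46).
So ψ(0) = ψ(23) while 0 ≠ 23, thus ψ is not injective.
Since ψ is not injective, we find the least positive k with ψ(k) = ψ(0): this means 26k ≡ 0 (mod 46), i.e. 46 ∣ 26k. Since gcd(26, 46) = 2, dividing through by 2 this holds exactly when 23 ∣ 13k, and as gcd(13, 23) = 1, exactly when 23 ∣ k.
The smallest positive such k is 23.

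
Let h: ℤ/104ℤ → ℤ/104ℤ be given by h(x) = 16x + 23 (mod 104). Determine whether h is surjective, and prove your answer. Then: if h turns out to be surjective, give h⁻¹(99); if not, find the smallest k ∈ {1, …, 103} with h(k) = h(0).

13

Since gcd(16, 104) = 8, we have 16x ≡ 0 (mod 8) for all x, so h(x) ≡ 7 (mod 8).
But 0 ≢ 7 (mod 8), so 0 ∈ ℤ/104ℤ has no preimage. Therefore h is not surjective.
Since h is not surjective, we find the least positive k with h(k) = h(0): this means 16k ≡ 0 (mod 104), i.e. 104 ∣ 16k. Since gcd(16, 104) = 8, dividing through by 8 this holds exactly when 13 ∣ 2k, and as gcd(2, 13) = 1, exactly when 13 ∣ k.
The smallest positive such k is 13.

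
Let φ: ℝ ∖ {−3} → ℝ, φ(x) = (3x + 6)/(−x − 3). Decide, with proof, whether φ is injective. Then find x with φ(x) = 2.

-12/5

Suppose φ(x_1) = φ(x_2). Cross-multiplying: (3x_1 + 6)(−x_2 − 3) = (3x_2 + 6)(−x_1 − 3).
Expanding both sides and cancelling the symmetric terms leaves −3·(x_1 − x_2) = 0. Since −3 ≠ 0, x_1 = x_2. Hence φ is injective.
Solving φ(x) = 2: cross-multiplying gives 3x + 6 = 2(−x − 3), which rearranges to 5x = −12, so x = −12/5.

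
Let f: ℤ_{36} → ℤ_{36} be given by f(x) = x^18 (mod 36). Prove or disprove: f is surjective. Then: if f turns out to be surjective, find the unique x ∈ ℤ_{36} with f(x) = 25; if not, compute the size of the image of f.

4

f(2): Repeated squaring mod 36: 2^1 ≡ 2, 2^2 ≡ 2² = 4, 2^4 ≡ 4² = 16, 2^8 ≡ 16² = 256 ≡ 4, 2^16 ≡ 4² = 16. Since 18 = 16 + 2, 2^18 ≡ 16·4: 16·4 = 64 ≡ 28. So 2^18 ≡ 28 (mod 36).
f(4): Repeated squaring mod 36: 4^1 ≡ 4, 4^2 ≡ 4² = 16, 4^4 ≡ 16² = 256 ≡ 4, 4^8 ≡ 4² = 16, 4^16 ≡ 16² = 256 ≡ 4. Since 18 = 16 + 2, 4^18 ≡ 4·16: 4·16 = 64 ≡ 28. So 4^18 ≡ 28 (mod 36).
So f(2) = f(4) = 28 while 2 ≠ 4, hence f is not injective.
A non-injective map from the 36-element set ℤ_{36} to itself takes at most 35 distinct values, so it cannot be surjective. So f is not surjective.
Since f is not surjective, we determine |image(f)|. Computing x^18 mod 36 for each x (by repeated squaring, reducing mod 36 at every step), the values f(0), f(1), …, f(35) are: 0, 1, 28, 9, 28, 1, 0, 1, 28, 9, 28, 1, 0, 1, 28, 9, 28, 1, 0, 1, 28, 9, 28, 1, 0, 1, 28, 9, 28, 1, 0, 1, 28, 9, 28, 1.
The distinct values are {0, 1, 9, 28}; there are 4 of them.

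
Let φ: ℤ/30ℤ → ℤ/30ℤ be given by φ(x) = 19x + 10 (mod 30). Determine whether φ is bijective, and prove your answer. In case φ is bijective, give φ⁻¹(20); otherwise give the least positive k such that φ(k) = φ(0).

If φ(u) = φ(v), then 19u ≡ 19v (mod 30). Because gcd(19, 30) = 1, we may cancel 19 to get u ≡ v (mod 30).
We now compute 19⁻¹ mod 30 explicitly. Euclid's algorithm: 30 = 1·19 + 11, 19 = 1·11 + 8, 11 = 1·8 + 3, 8 = 2·3 + 2, 3 = 1·2 + 1; back-substituting gives 1 = 19·19 − 12·30, so 19⁻¹ ≡ 19 (mod 30).
Then y ↦ 19(y − 10) is a two-sided inverse to φ, so every y ∈ ℤ/30ℤ has a preimage.
Thus φ is bijective.
Since φ is bijective, we find φ⁻¹(20): we need 19x ≡ 20 − 10 ≡ 10 (mod 30). Using 19⁻¹ = 19: x ≡ 19·10 = 190 = 6·30 + 10, so x = 10.
Check: φ(10) = 19·10 + 10 = 200 = 6·30 + 20 ≡ 20 (mod 30).

10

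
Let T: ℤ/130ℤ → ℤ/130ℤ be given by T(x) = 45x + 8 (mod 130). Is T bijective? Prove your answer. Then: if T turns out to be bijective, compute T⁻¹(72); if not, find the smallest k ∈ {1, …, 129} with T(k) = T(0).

We have gcd(45, 130) = 5 > 1. Taking x_1 = 0 and x_2 = 26: T(0) = 8 and T(26) = 45·26 + 8 = 1178 ≡ 8 (mod 130).
So T(0) = T(26) while 0 ≠ 26, hence T is not injective, hence not bijective.
Since T is not bijective, we find the least positive k with T(k) = T(0): this means 45k ≡ 0 (mod 130), i.e. 130 ∣ 45k. Since gcd(45, 130) = 5, dividing through by 5 this holds exactly when 26 ∣ 9k, and as gcd(9, 26) = 1, exactly when 26 ∣ k.
The smallest positive such k is 26.

26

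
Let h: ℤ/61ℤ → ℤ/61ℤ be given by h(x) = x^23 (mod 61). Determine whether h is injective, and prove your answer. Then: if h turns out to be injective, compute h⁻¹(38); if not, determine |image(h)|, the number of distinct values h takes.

24

Since 61 is prime, the nonzero elements of ℤ/61ℤ form a cyclic group of order 60.
As gcd(23, 60) = 1, raising to the 23rd power is a bijection on this group: if a^23 ≡ b^23 then (ab^{−1})^23 = 1, and the only element of order dividing gcd(23, 60) = 1 is 1, so a = b.
With h(0) = 0 this makes h injective on all of ℤ/61ℤ, hence bijective (finite equal-size domain and codomain). In particular h is injective.
Since h is injective, we find the preimage of 38. The inverse of x ↦ x^23 on (ℤ/61ℤ)^× is x ↦ x^47, because 23·47 = 1081 = 18·60 + 1 ≡ 1 (mod 60) and x^{60} = 1 for x ≠ 0 (Fermat). So h⁻¹(38) = 38^47 mod 61.
Repeated squaring mod 61: 38^1 ≡ 38, 38^2 ≡ 38² = 1444 ≡ 41, 38^4 ≡ 41² = 1681 ≡ 34, 38^8 ≡ 34² = 1156 ≡ 58, 38^16 ≡ 58² = 3364 ≡ 9, 38^32 ≡ 9² = 81 ≡ 20. Since 47 = 32 + 8 + 4 + 2 + 1, 38^47 ≡ 20·58·34·41·38: 20·58 = 1160 ≡ 1, then 1·34 = 34, then 34·41 = 1394 ≡ 52, then 52·38 = 1976 ≡ 24. So 38^47 ≡ 24 (mod 61).
Hence h⁻¹(38) = 24.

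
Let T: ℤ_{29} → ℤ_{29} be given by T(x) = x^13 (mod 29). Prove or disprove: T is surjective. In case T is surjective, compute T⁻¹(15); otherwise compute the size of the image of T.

27

Since 29 is prime, the nonzero elements of ℤ_{29} form a cyclic group of order 28.
As gcd(13, 28) = 1, raising to the 13th power is a bijection on this group: if s^13 ≡ t^13 then (st^{−1})^13 = 1, and the only element of order dividing gcd(13, 28) = 1 is 1, so s = t.
With T(0) = 0 this makes T injective on all of ℤ_{29}, hence bijective (finite equal-size domain and codomain). In particular T is surjective.
Since T is surjective, we find the preimage of 15. The inverse of x ↦ x^13 on (ℤ_{29})^× is x ↦ x^13, because 13·13 = 169 = 6·28 + 1 ≡ 1 (mod 28) and x^{28} = 1 for x ≠ 0 (Fermat). So T⁻¹(15) = 15^13 mod 29.
Repeated squaring mod 29: 15^1 ≡ 15, 15^2 ≡ 15² = 225 ≡ 22, 15^4 ≡ 22² = 484 ≡ 20, 15^8 ≡ 20² = 400 ≡ 23. Since 13 = 8 + 4 + 1, 15^13 ≡ 23·20·15: 23·20 = 460 ≡ 25, then 25·15 = 375 ≡ 27. So 15^13 ≡ 27 (mod 29).
Hence T⁻¹(15) = 27.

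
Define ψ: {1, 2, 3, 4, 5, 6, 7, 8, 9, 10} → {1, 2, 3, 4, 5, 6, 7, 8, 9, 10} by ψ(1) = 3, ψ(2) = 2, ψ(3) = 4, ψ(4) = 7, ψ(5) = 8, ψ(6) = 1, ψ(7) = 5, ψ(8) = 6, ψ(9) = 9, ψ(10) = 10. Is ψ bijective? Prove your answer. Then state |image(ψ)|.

The values 3, 2, 4, 7, 8, 1, 5, 6, 9, 10 are a permutation of {1, 2, 3, 4, 5, 6, 7, 8, 9, 10}: each element appears exactly once.
So ψ is injective and surjective, hence bijective.
The image of ψ is {1, 2, 3, 4, 5, 6, 7, 8, 9, 10}, which has 10 elements.

10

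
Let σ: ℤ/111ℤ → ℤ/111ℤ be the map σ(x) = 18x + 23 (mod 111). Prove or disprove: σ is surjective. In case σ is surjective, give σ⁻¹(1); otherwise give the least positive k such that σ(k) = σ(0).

Since gcd(18, 111) = 3, we have 18x ≡ 0 (mod 3) for all x, so σ(x) ≡ 2 (mod 3).
But 0 ≢ 2 (mod 3), so 0 ∈ ℤ/111ℤ has no preimage. Hence σ is not surjective.
Since σ is not surjective, we find the least positive k with σ(k) = σ(0): this means 18k ≡ 0 (mod 111), i.e. 111 ∣ 18k. Since gcd(18, 111) = 3, dividing through by 3 this holds exactly when 37 ∣ 6k, and as gcd(6, 37) = 1, exactly when 37 ∣ k.
The smallest positive such k is 37.

37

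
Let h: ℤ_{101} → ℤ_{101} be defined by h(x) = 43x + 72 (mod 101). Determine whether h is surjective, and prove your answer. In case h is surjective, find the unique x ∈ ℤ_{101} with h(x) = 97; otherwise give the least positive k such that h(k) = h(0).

Recall that h is surjective if every y in the codomain equals h(x) for some x in the domain.
Since gcd(43, 101) = 1, 43 is invertible modulo 101. Euclid's algorithm: 101 = 2·43 + 15, 43 = 2·15 + 13, 15 = 1·13 + 2, 13 = 6·2 + 1; back-substituting gives 1 = 47·43 − 20·101, so 43⁻¹ ≡ 47 (mod 101).
For any y ∈ ℤ_{101}, x = 47(y − 72) mod 101 satisfies h(x) = 43·47(y − 72) + 72 ≡ y (since 43·47 ≡ 1 mod 101). So every y has a preimage.
So h is surjective.
Since h is surjective, we find h⁻¹(97): we need 43x ≡ 97 − 72 ≡ 25 (mod 101). Using 43⁻¹ = 47: x ≡ 47·25 = 1175 = 11·101 + 64, so x = 64.
Check: h(64) = 43·64 + 72 = 2824 = 27·101 + 97 ≡ 97 (mod 101).

64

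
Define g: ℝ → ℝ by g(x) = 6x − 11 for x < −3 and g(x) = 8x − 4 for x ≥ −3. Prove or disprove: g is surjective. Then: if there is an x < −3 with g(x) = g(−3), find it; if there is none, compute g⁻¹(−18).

Both pieces are strictly increasing (slopes 6 and 8), so each is injective on its own interval.
The left piece maps (−∞, −3) onto (−∞, −29); the right piece maps [−3, ∞) onto [−28, ∞).
The union (−∞, −29) ∪ [−28, ∞) omits the interval between −29 and −28; in particular −29 has no preimage. So g is not surjective.
Because the two images are disjoint, no x < −3 has g(x) = g(−3), so we compute g⁻¹(−18): −18 lies in [−28, ∞), so solve 8x − 4 = −18: x = (−18 + 4)/8 = −7/4.

-7/4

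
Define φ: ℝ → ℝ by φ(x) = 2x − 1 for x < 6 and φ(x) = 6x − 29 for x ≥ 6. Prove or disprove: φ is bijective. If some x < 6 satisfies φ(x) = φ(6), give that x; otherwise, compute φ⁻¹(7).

4

Both pieces are strictly increasing (slopes 2 and 6), so each is injective on its own interval.
The left piece maps (−∞, 6) onto (−∞, 11); the right piece maps [6, ∞) onto [7, ∞).
These images overlap. In particular φ(6) = 7 (right piece), and solving 2x − 1 = 7 on the left piece gives x = 4 < 6.
So φ(4) = φ(6) with 4 ≠ 6, and φ is not injective, hence not bijective. This x = 4 is the requested value below 6.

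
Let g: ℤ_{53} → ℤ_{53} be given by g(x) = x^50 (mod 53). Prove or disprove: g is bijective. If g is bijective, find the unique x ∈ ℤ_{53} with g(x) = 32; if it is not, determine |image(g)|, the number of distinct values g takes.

27

g(26): Repeated squaring mod 53: 26^1 ≡ 26, 26^2 ≡ 26² = 676 ≡ 40, 26^4 ≡ 40² = 1600 ≡ 10, 26^8 ≡ 10² = 100 ≡ 47, 26^16 ≡ 47² = 2209 ≡ 36, 26^32 ≡ 36² = 1296 ≡ 24. Since 50 = 32 + 16 + 2, 26^50 ≡ 24·36·40: 24·36 = 864 ≡ 16, then 16·40 = 640 ≡ 4. So 26^50 ≡ 4 (mod 53).
g(27): Repeated squaring mod 53: 27^1 ≡ 27, 27^2 ≡ 27² = 729 ≡ 40, 27^4 ≡ 40² = 1600 ≡ 10, 27^8 ≡ 10² = 100 ≡ 47, 27^16 ≡ 47² = 2209 ≡ 36, 27^32 ≡ 36² = 1296 ≡ 24. Since 50 = 32 + 16 + 2, 27^50 ≡ 24·36·40: 24·36 = 864 ≡ 16, then 16·40 = 640 ≡ 4. So 27^50 ≡ 4 (mod 53).
So g(26) = g(27) = 4 while 26 ≠ 27, so g is not injective, hence not bijective.
Since g is not bijective, we determine |image(g)|. Computing x^50 mod 53 for each x (by repeated squaring, reducing mod 53 at every step), the values g(0), g(1), …, g(52) are: 0, 1, 40, 6, 10, 17, 28, 13, 29, 36, 44, 46, 7, 16, 43, 49, 47, 42, 9, 37, 11, 25, 38, 52, 15, 24, 4, 4, 24, 15, 52, 38, 25, 11, 37, 9, 42, 47, 49, 43, 16, 7, 46, 44, 36, 29, 13, 28, 17, 10, 6, 40, 1.
The distinct values are {0, 1, 4, 6, 7, 9, 10, 11, 13, 15, 16, 17, 24, 25, 28, 29, 36, 37, 38, 40, 42, 43, 44, 46, 47, 49, 52}; there are 27 of them.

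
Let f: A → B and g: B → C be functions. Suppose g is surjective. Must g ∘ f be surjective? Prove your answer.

not surjective

No. Take A = {0}, B = C = {0, 1, 2, 3, 4}, f(0) = 0, and g = identity (surjective).
Then (g ∘ f)(0) = 0, and 4 ∈ C has no preimage under g ∘ f, so g ∘ f is not surjective.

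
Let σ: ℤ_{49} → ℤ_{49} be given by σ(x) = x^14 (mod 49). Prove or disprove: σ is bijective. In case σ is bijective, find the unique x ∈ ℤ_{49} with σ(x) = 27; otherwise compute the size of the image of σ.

4

σ(3): Repeated squaring mod 49: 3^1 ≡ 3, 3^2 ≡ 3² = 9, 3^4 ≡ 9² = 81 ≡ 32, 3^8 ≡ 32² = 1024 ≡ 44. Since 14 = 8 + 4 + 2, 3^14 ≡ 44·32·9: 44·32 = 1408 ≡ 36, then 36·9 = 324 ≡ 30. So 3^14 ≡ 30 (mod 49).
σ(4): Repeated squaring mod 49: 4^1 ≡ 4, 4^2 ≡ 4² = 16, 4^4 ≡ 16² = 256 ≡ 11, 4^8 ≡ 11² = 121 ≡ 23. Since 14 = 8 + 4 + 2, 4^14 ≡ 23·11·16: 23·11 = 253 ≡ 8, then 8·16 = 128 ≡ 30. So 4^14 ≡ 30 (mod 49).
So σ(3) = σ(4) = 30 while 3 ≠ 4, so σ is not injective, hence not bijective.
Since σ is not bijective, we determine |image(σ)|. Computing x^14 mod 49 for each x (by repeated squaring, reducing mod 49 at every step), the values σ(0), σ(1), …, σ(48) are: 0, 1, 18, 30, 30, 18, 1, 0, 1, 18, 30, 30, 18, 1, 0, 1, 18, 30, 30, 18, 1, 0, 1, 18, 30, 30, 18, 1, 0, 1, 18, 30, 30, 18, 1, 0, 1, 18, 30, 30, 18, 1, 0, 1, 18, 30, 30, 18, 1.
The distinct values are {0, 1, 18, 30}; there are 4 of them.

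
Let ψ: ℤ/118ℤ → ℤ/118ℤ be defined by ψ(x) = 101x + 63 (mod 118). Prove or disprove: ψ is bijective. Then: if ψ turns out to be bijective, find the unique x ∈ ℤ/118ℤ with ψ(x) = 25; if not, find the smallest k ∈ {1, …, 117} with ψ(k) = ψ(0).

30

If ψ(s) = ψ(t), then 101s ≡ 101t (mod 118). Because gcd(101, 118) = 1, we may cancel 101 to get s ≡ t (mod 118).
We now compute 101⁻¹ mod 118 explicitly. Euclid's algorithm: 118 = 1·101 + 17, 101 = 5·17 + 16, 17 = 1·16 + 1; back-substituting gives 1 = 111·101 − 95·118, so 101⁻¹ ≡ 111 (mod 118).
Then y ↦ 111(y − 63) is a two-sided inverse to ψ, so every y ∈ ℤ/118ℤ has a preimage.
So ψ is bijective.
Since ψ is bijective, we find ψ⁻¹(25): we need 101x ≡ 25 − 63 ≡ 80 (mod 118). Using 101⁻¹ = 111: x ≡ 111·80 = 8880 = 75·118 + 30, so x = 30.
Check: ψ(30) = 101·30 + 63 = 3093 = 26·118 + 25 ≡ 25 (mod 118).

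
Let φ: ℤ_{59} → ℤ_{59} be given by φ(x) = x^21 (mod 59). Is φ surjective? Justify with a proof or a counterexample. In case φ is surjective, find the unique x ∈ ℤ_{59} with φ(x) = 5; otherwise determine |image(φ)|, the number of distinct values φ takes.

Since 59 is prime, the nonzero elements of ℤ_{59} form a cyclic group of order 58.
As gcd(21, 58) = 1, raising to the 21st power is a bijection on this group: if u^21 ≡ v^21 then (uv^{−1})^21 = 1, and the only element of order dividing gcd(21, 58) = 1 is 1, so u = v.
With φ(0) = 0 this makes φ injective on all of ℤ_{59}, hence bijective (finite equal-size domain and codomain). In particular φ is surjective.
Since φ is surjective, we find the preimage of 5. The inverse of x ↦ x^21 on (ℤ_{59})^× is x ↦ x^47, because 21·47 = 987 = 17·58 + 1 ≡ 1 (mod 58) and x^{58} = 1 for x ≠ 0 (Fermat). So φ⁻¹(5) = 5^47 mod 59.
Repeated squaring mod 59: 5^1 ≡ 5, 5^2 ≡ 5² = 25, 5^4 ≡ 25² = 625 ≡ 35, 5^8 ≡ 35² = 1225 ≡ 45, 5^16 ≡ 45² = 2025 ≡ 19, 5^32 ≡ 19² = 361 ≡ 7. Since 47 = 32 + 8 + 4 + 2 + 1, 5^47 ≡ 7·45·35·25·5: 7·45 = 315 ≡ 20, then 20·35 = 700 ≡ 51, then 51·25 = 1275 ≡ 36, then 36·5 = 180 ≡ 3. So 5^47 ≡ 3 (mod 59).
Hence φ⁻¹(5) = 3.

3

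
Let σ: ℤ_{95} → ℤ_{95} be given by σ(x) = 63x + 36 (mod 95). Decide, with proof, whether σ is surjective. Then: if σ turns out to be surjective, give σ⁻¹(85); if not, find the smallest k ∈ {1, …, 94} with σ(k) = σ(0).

43

Recall: σ is surjective if every y in the codomain equals σ(x) for some x in the domain.
Since gcd(63, 95) = 1, 63 is invertible modulo 95. Euclid's algorithm: 95 = 1·63 + 32, 63 = 1·32 + 31, 32 = 1·31 + 1; back-substituting gives 1 = 92·63 − 61·95, so 63⁻¹ ≡ 92 (mod 95).
Then y ↦ 92(y − 36) is a two-sided inverse to σ, so every y ∈ ℤ_{95} has a preimage.
Hence σ is surjective.
Since σ is surjective, we find σ⁻¹(85): we need 63x ≡ 85 − 36 ≡ 49 (mod 95). Using 63⁻¹ = 92: x ≡ 92·49 = 4508 = 47·95 + 43, so x = 43.
Check: σ(43) = 63·43 + 36 = 2745 = 28·95 + 85 ≡ 85 (mod 95).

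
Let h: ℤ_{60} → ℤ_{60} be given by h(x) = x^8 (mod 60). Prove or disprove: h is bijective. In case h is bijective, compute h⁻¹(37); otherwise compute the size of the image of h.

h(2): Repeated squaring mod 60: 2^1 ≡ 2, 2^2 ≡ 2² = 4, 2^4 ≡ 4² = 16, 2^8 ≡ 16² = 256 ≡ 16. So 2^8 ≡ 16 (mod 60).
h(4): Repeated squaring mod 60: 4^1 ≡ 4, 4^2 ≡ 4² = 16, 4^4 ≡ 16² = 256 ≡ 16, 4^8 ≡ 16² = 256 ≡ 16. So 4^8 ≡ 16 (mod 60).
So h(2) = h(4) = 16 while 2 ≠ 4, thus h is not injective, hence not bijective.
Since h is not bijective, we determine |image(h)|. Computing x^8 mod 60 for each x (by repeated squaring, reducing mod 60 at every step), the values h(0), h(1), …, h(59) are: 0, 1, 16, 21, 16, 25, 36, 1, 16, 21, 40, 1, 36, 1, 16, 45, 16, 1, 36, 1, 40, 21, 16, 1, 36, 25, 16, 21, 16, 1, 0, 1, 16, 21, 16, 25, 36, 1, 16, 21, 40, 1, 36, 1, 16, 45, 16, 1, 36, 1, 40, 21, 16, 1, 36, 25, 16, 21, 16, 1.
The distinct values are {0, 1, 16, 21, 25, 36, 40, 45}; there are 8 of them.

8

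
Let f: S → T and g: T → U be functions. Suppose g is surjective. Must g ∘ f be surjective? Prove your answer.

not surjective

No. Take S = {0}, T = U = {0, 1, 2, 3}, f(0) = 0, and g = identity (surjective).
Then (g ∘ f)(0) = 0, and 3 ∈ U has no preimage under g ∘ f, so g ∘ f is not surjective.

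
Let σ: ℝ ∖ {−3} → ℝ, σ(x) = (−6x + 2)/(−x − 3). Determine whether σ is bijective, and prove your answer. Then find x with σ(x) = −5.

-13/11

If σ(x) = 6, cross-multiplying gives −1(−6x + 2) = −6(−x − 3), which simplifies to −2 = 18 — false.  So 6 has no preimage and σ is not surjective.
Thus σ is not bijective.
Solving σ(x) = −5: cross-multiplying gives −6x + 2 = −5(−x − 3), which rearranges to −11x = 13, so x = −13/11.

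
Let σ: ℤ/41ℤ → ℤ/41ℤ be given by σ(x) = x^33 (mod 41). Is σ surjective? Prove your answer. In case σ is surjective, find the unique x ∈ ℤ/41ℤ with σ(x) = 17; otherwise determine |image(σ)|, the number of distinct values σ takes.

6

Since 41 is prime, the nonzero elements of ℤ/41ℤ form a cyclic group of order 40.
As gcd(33, 40) = 1, raising to the 33rd power is a bijection on this group: if u^33 ≡ v^33 then (uv^{−1})^33 = 1, and the only element of order dividing gcd(33, 40) = 1 is 1, so u = v.
With σ(0) = 0 this makes σ injective on all of ℤ/41ℤ, hence bijective (finite equal-size domain and codomain). In particular σ is surjective.
Since σ is surjective, we find the preimage of 17. The inverse of x ↦ x^33 on (ℤ/41ℤ)^× is x ↦ x^17, because 33·17 = 561 = 14·40 + 1 ≡ 1 (mod 40) and x^{40} = 1 for x ≠ 0 (Fermat). So σ⁻¹(17) = 17^17 mod 41.
Repeated squaring mod 41: 17^1 ≡ 17, 17^2 ≡ 17² = 289 ≡ 2, 17^4 ≡ 2² = 4, 17^8 ≡ 4² = 16, 17^16 ≡ 16² = 256 ≡ 10. Since 17 = 16 + 1, 17^17 ≡ 10·17: 10·17 = 170 ≡ 6. So 17^17 ≡ 6 (mod 41).
Hence σ⁻¹(17) = 6.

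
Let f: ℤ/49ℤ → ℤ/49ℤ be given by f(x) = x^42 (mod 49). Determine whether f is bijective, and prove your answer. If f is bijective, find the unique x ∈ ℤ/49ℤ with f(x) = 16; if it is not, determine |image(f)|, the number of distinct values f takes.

2

f(1) = 1^42 = 1.
f(2): Repeated squaring mod 49: 2^1 ≡ 2, 2^2 ≡ 2² = 4, 2^4 ≡ 4² = 16, 2^8 ≡ 16² = 256 ≡ 11, 2^16 ≡ 11² = 121 ≡ 23, 2^32 ≡ 23² = 529 ≡ 39. Since 42 = 32 + 8 + 2, 2^42 ≡ 39·11·4: 39·11 = 429 ≡ 37, then 37·4 = 148 ≡ 1. So 2^42 ≡ 1 (mod 49).
So f(1) = f(2) = 1 while 1 ≠ 2, so f is not injective, hence not bijective.
Since f is not bijective, we determine |image(f)|. Computing x^42 mod 49 for each x (by repeated squaring, reducing mod 49 at every step), the values f(0), f(1), …, f(48) are: 0, 1, 1, 1, 1, 1, 1, 0, 1, 1, 1, 1, 1, 1, 0, 1, 1, 1, 1, 1, 1, 0, 1, 1, 1, 1, 1, 1, 0, 1, 1, 1, 1, 1, 1, 0, 1, 1, 1, 1, 1, 1, 0, 1, 1, 1, 1, 1, 1.
The distinct values are {0, 1}; there are 2 of them.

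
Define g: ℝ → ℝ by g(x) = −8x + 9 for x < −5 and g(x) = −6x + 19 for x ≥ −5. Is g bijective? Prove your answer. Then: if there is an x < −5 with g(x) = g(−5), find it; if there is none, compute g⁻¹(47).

-14/3

Both pieces are strictly decreasing (slopes −8 and −6), so each is injective on its own interval.
The left piece maps (−∞, −5) onto (49, ∞); the right piece maps [−5, ∞) onto (−∞, 49].
Since 49 = 49, the images partition ℝ: g is injective and surjective, hence bijective.
Because the two images are disjoint, no x < −5 has g(x) = g(−5), so we compute g⁻¹(47): 47 lies in (−∞, 49], so solve −6x + 19 = 47: x = (47 − 19)/(−6) = −14/3.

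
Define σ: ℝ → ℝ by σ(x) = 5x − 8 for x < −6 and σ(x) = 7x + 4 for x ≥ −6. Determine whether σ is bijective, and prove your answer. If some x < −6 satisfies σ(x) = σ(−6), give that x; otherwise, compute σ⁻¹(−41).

-33/5

Both pieces are strictly increasing (slopes 5 and 7), so each is injective on its own interval.
The left piece maps (−∞, −6) onto (−∞, −38); the right piece maps [−6, ∞) onto [−38, ∞).
Since −38 = −38, the images partition ℝ: σ is injective and surjective, hence bijective.
Because the two images are disjoint, no x < −6 has σ(x) = σ(−6), so we compute σ⁻¹(−41): −41 lies in (−∞, −38), so solve 5x − 8 = −41: x = (−41 + 8)/5 = −33/5.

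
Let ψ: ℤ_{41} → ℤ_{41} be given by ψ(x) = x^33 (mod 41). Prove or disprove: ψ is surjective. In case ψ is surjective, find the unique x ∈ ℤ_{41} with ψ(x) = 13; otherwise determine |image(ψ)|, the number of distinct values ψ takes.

Since 41 is prime, the nonzero elements of ℤ_{41} form a cyclic group of order 40.
As gcd(33, 40) = 1, raising to the 33rd power is a bijection on this group: if x_1^33 ≡ x_2^33 then (x_1x_2^{−1})^33 = 1, and the only element of order dividing gcd(33, 40) = 1 is 1, so x_1 = x_2.
With ψ(0) = 0 this makes ψ injective on all of ℤ_{41}, hence bijective (finite equal-size domain and codomain). In particular ψ is surjective.
Since ψ is surjective, we find the preimage of 13. The inverse of x ↦ x^33 on (ℤ_{41})^× is x ↦ x^17, because 33·17 = 561 = 14·40 + 1 ≡ 1 (mod 40) and x^{40} = 1 for x ≠ 0 (Fermat). So ψ⁻¹(13) = 13^17 mod 41.
Repeated squaring mod 41: 13^1 ≡ 13, 13^2 ≡ 13² = 169 ≡ 5, 13^4 ≡ 5² = 25, 13^8 ≡ 25² = 625 ≡ 10, 13^16 ≡ 10² = 100 ≡ 18. Since 17 = 16 + 1, 13^17 ≡ 18·13: 18·13 = 234 ≡ 29. So 13^17 ≡ 29 (mod 41).
Hence ψ⁻¹(13) = 29.

29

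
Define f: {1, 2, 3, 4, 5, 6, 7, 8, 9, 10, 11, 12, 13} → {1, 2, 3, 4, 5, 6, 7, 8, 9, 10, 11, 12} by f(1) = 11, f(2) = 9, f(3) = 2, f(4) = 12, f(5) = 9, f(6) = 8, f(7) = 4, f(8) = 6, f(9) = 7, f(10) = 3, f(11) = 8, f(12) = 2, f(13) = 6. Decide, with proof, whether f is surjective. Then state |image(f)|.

9

No element maps to 1, so f is not surjective.
The image of f is {2, 3, 4, 6, 7, 8, 9, 11, 12}, which has 9 elements.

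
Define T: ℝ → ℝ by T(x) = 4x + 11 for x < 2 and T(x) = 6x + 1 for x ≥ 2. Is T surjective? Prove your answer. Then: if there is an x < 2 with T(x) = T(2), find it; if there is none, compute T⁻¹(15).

Both pieces are strictly increasing (slopes 4 and 6), so each is injective on its own interval.
The left piece maps (−∞, 2) onto (−∞, 19); the right piece maps [2, ∞) onto [13, ∞).
The union (−∞, 19) ∪ [13, ∞) covers ℝ, so T is surjective.
For the follow-up: the images overlap, so an x < 2 with T(x) = T(2) exists. T(2) = 13; solving 4x + 11 = 13 for x < 2 gives x = (13 − 11)/4 = 1/2.

1/2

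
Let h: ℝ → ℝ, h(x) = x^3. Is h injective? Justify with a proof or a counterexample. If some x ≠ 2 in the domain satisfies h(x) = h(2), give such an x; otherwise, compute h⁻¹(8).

On ℝ, x ↦ x^3 is strictly increasing (since 3 is odd), so h(x_1) = h(x_2) forces x_1 = x_2. Hence h is injective.
Since x ↦ x^3 is strictly increasing on ℝ, it is injective there, so no x ≠ 2 in the domain has h(x) = h(2). We therefore compute h⁻¹(8) = 8^{1/3} = 2 (indeed 2^3 = 8).

2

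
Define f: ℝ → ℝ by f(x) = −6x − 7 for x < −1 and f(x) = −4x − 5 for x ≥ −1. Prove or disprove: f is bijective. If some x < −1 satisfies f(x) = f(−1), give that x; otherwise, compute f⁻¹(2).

Both pieces are strictly decreasing (slopes −6 and −4), so each is injective on its own interval.
The left piece maps (−∞, −1) onto (−1, ∞); the right piece maps [−1, ∞) onto (−∞, −1].
Since −1 = −1, the images partition ℝ: f is injective and surjective, hence bijective.
Because the two images are disjoint, no x < −1 has f(x) = f(−1), so we compute f⁻¹(2): 2 lies in (−1, ∞), so solve −6x − 7 = 2: x = (2 + 7)/(−6) = −3/2.

-3/2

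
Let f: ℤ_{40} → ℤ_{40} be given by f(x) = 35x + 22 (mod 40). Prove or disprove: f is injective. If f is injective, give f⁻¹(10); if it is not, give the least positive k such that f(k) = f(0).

8

Recall: f is injective when f(a) = f(b) forces a = b.
We have gcd(35, 40) = 5 > 1. Taking a = 0 and b = 8: f(0) = 22 and f(8) = 35·8 + 22 = 302 ≡ 22 (mod 40).
So f(0) = f(8) while 0 ≠ 8, thus f is not injective.
Since f is not injective, we find the least positive k with f(k) = f(0): this means 35k ≡ 0 (mod 40), i.e. 40 ∣ 35k. Since gcd(35, 40) = 5, dividing through by 5 this holds exactly when 8 ∣ 7k, and as gcd(7, 8) = 1, exactly when 8 ∣ k.
The smallest positive such k is 8.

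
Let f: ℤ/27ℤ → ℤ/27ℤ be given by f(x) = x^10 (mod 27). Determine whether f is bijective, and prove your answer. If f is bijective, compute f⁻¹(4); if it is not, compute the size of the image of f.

10

f(0) = 0^10 = 0.
f(3): Repeated squaring mod 27: 3^1 ≡ 3, 3^2 ≡ 3² = 9, 3^4 ≡ 9² = 81 ≡ 0, 3^8 ≡ 0² = 0. Since 10 = 8 + 2, 3^10 ≡ 0·9: 0·9 = 0. So 3^10 ≡ 0 (mod 27).
So f(0) = f(3) = 0 while 0 ≠ 3, hence f is not injective, hence not bijective.
Since f is not bijective, we determine |image(f)|. Computing x^10 mod 27 for each x (by repeated squaring, reducing mod 27 at every step), the values f(0), f(1), …, f(26) are: 0, 1, 25, 0, 4, 22, 0, 7, 19, 0, 10, 16, 0, 13, 13, 0, 16, 10, 0, 19, 7, 0, 22, 4, 0, 25, 1.
The distinct values are {0, 1, 4, 7, 10, 13, 16, 19, 22, 25}; there are 10 of them.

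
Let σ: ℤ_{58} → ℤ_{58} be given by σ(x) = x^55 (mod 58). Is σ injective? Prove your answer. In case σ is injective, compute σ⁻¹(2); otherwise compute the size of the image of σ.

44

Computing x^55 mod 58 for each x (by repeated squaring, reducing mod 58 at every step), the values σ(0), σ(1), …, σ(57) are: 0, 1, 44, 39, 22, 35, 34, 25, 40, 13, 32, 37, 46, 9, 56, 31, 20, 41, 50, 55, 16, 47, 4, 53, 52, 7, 48, 43, 28, 29, 30, 15, 10, 51, 6, 5, 54, 11, 42, 3, 8, 17, 38, 27, 2, 49, 12, 21, 26, 45, 18, 33, 24, 23, 36, 19, 14, 57.
Every element of ℤ_{58} appears exactly once in this list, so σ is a bijection, and in particular injective.
Since σ is injective, we read off the preimage of 2 from the same table: σ(44) = 2, so σ⁻¹(2) = 44.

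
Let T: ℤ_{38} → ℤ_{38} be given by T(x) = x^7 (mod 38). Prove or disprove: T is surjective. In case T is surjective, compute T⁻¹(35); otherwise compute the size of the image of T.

Computing x^7 mod 38 for each x (by repeated squaring, reducing mod 38 at every step), the values T(0), T(1), …, T(37) are: 0, 1, 14, 21, 6, 35, 28, 7, 8, 23, 34, 11, 12, 29, 22, 13, 36, 5, 18, 19, 20, 33, 2, 25, 16, 9, 26, 27, 4, 15, 30, 31, 10, 3, 32, 17, 24, 37.
Every element of ℤ_{38} appears exactly once in this list, so T is a bijection, and in particular surjective.
Since T is surjective, we read off the preimage of 35 from the same table: T(5) = 35, so T⁻¹(35) = 5.

5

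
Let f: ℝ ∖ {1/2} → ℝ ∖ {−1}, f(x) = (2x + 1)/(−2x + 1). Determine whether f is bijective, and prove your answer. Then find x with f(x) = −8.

Suppose f(s) = f(t). Cross-multiplying: (2s + 1)(−2t + 1) = (2t + 1)(−2s + 1).
Expanding both sides and cancelling the symmetric terms leaves 4·(s − t) = 0. Since 4 ≠ 0, s = t. Hence f is injective.
For any y ≠ −1, solving y(−2x + 1) = 2x + 1 for x gives a well-defined x ≠ 1/2. So f is surjective.
Thus f is bijective.
Solving f(x) = −8: cross-multiplying gives 2x + 1 = −8(−2x + 1), which rearranges to −14x = −9, so x = 9/14.

9/14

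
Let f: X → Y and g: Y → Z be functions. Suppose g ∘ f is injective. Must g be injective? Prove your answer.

No. Take X = {0, 1, 2}, Y = {0, 1, 2, 3}, Z = {0, 1, 2, 3}, f(a) = a for each a ∈ X, and g(b) = 2 if b ∈ {2, 3} else g(b) = b.
Then g ∘ f = f is injective (X ⊂ Y and f is the inclusion), but g(2) = g(3) = 2 with 2 ≠ 3, so g is not injective.

not injective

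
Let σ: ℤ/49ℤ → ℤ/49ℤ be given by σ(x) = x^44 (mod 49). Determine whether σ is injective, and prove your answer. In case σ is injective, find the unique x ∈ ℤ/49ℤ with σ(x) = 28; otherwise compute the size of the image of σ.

σ(0) = 0^44 = 0.
σ(7): Repeated squaring mod 49: 7^1 ≡ 7, 7^2 ≡ 7² = 49 ≡ 0, 7^4 ≡ 0² = 0, 7^8 ≡ 0² = 0, 7^16 ≡ 0² = 0, 7^32 ≡ 0² = 0. Since 44 = 32 + 8 + 4, 7^44 ≡ 0·0·0: 0·0 = 0, then 0·0 = 0. So 7^44 ≡ 0 (mod 49).
So σ(0) = σ(7) = 0 while 0 ≠ 7, thus σ is not injective.
Since σ is not injective, we determine |image(σ)|. Computing x^44 mod 49 for each x (by repeated squaring, reducing mod 49 at every step), the values σ(0), σ(1), …, σ(48) are: 0, 1, 4, 9, 16, 25, 36, 0, 15, 32, 2, 23, 46, 22, 0, 29, 11, 44, 30, 18, 8, 0, 43, 39, 37, 37, 39, 43, 0, 8, 18, 30, 44, 11, 29, 0, 22, 46, 23, 2, 32, 15, 0, 36, 25, 16, 9, 4, 1.
The distinct values are {0, 1, 2, 4, 8, 9, 11, 15, 16, 18, 22, 23, 25, 29, 30, 32, 36, 37, 39, 43, 44, 46}; there are 22 of them.

22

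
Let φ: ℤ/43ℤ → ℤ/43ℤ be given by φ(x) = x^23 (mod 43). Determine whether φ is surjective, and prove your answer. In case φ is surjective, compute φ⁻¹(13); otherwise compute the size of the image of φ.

Since 43 is prime, the nonzero elements of ℤ/43ℤ form a cyclic group of order 42.
As gcd(23, 42) = 1, raising to the 23rd power is a bijection on this group: if x_1^23 ≡ x_2^23 then (x_1x_2^{−1})^23 = 1, and the only element of order dividing gcd(23, 42) = 1 is 1, so x_1 = x_2.
With φ(0) = 0 this makes φ injective on all of ℤ/43ℤ, hence bijective (finite equal-size domain and codomain). In particular φ is surjective.
Since φ is surjective, we find the preimage of 13. The inverse of x ↦ x^23 on (ℤ/43ℤ)^× is x ↦ x^11, because 23·11 = 253 = 6·42 + 1 ≡ 1 (mod 42) and x^{42} = 1 for x ≠ 0 (Fermat). So φ⁻¹(13) = 13^11 mod 43.
Repeated squaring mod 43: 13^1 ≡ 13, 13^2 ≡ 13² = 169 ≡ 40, 13^4 ≡ 40² = 1600 ≡ 9, 13^8 ≡ 9² = 81 ≡ 38. Since 11 = 8 + 2 + 1, 13^11 ≡ 38·40·13: 38·40 = 1520 ≡ 15, then 15·13 = 195 ≡ 23. So 13^11 ≡ 23 (mod 43).
Hence φ⁻¹(13) = 23.

23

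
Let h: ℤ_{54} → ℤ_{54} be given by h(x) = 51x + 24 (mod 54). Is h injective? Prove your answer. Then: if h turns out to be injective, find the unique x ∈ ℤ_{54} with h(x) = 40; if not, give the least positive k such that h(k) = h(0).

18

We have gcd(51, 54) = 3 > 1. Taking x_1 = 0 and x_2 = 18: h(0) = 24 and h(18) = 51·18 + 24 = 942 ≡ 24 (mod 54).
So h(0) = h(18) while 0 ≠ 18, therefore h is not injective.
Since h is not injective, we find the least positive k with h(k) = h(0): this means 51k ≡ 0 (mod 54), i.e. 54 ∣ 51k. Since gcd(51, 54) = 3, dividing through by 3 this holds exactly when 18 ∣ 17k, and as gcd(17, 18) = 1, exactly when 18 ∣ k.
The smallest positive such k is 18.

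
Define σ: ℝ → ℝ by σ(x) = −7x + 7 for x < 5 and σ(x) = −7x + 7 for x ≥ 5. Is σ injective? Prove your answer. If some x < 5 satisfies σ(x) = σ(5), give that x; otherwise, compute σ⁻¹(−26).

Both pieces are strictly decreasing (slopes −7 and −7), so each is injective on its own interval.
The left piece maps (−∞, 5) onto (−28, ∞); the right piece maps [5, ∞) onto (−∞, −28].
These images are disjoint, so no value is attained by both pieces. So σ is injective.
Because the two images are disjoint, no x < 5 has σ(x) = σ(5), so we compute σ⁻¹(−26): −26 lies in (−28, ∞), so solve −7x + 7 = −26: x = (−26 − 7)/(−7) = 33/7.

33/7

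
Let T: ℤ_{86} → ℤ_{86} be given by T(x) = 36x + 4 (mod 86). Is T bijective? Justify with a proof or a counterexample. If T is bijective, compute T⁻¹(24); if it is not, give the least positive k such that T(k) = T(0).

43

We have gcd(36, 86) = 2 > 1. Taking u = 0 and v = 43: T(0) = 4 and T(43) = 36·43 + 4 = 1552 ≡ 4 (mod 86).
So T(0) = T(43) while 0 ≠ 43, thus T is not injective, hence not bijective.
Since T is not bijective, we find the least positive k with T(k) = T(0): this means 36k ≡ 0 (mod 86), i.e. 86 ∣ 36k. Since gcd(36, 86) = 2, dividing through by 2 this holds exactly when 43 ∣ 18k, and as gcd(18, 43) = 1, exactly when 43 ∣ k.
The smallest positive such k is 43.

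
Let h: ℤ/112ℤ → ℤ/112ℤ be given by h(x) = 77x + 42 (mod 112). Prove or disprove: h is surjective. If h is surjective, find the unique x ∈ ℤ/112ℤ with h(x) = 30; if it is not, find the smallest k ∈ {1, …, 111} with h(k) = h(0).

16

Since gcd(77, 112) = 7, we have 77x ≡ 0 (mod 7) for all x, so h(x) ≡ 0 (mod 7).
But 1 ≢ 0 (mod 7), so 1 ∈ ℤ/112ℤ has no preimage. Therefore h is not surjective.
Since h is not surjective, we find the least positive k with h(k) = h(0): this means 77k ≡ 0 (mod 112), i.e. 112 ∣ 77k. Since gcd(77, 112) = 7, dividing through by 7 this holds exactly when 16 ∣ 11k, and as gcd(11, 16) = 1, exactly when 16 ∣ k.
The smallest positive such k is 16.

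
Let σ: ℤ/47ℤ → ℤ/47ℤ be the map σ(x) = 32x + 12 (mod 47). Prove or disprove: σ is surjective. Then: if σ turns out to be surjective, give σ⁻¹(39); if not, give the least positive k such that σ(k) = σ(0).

17

Since gcd(32, 47) = 1, 32 is invertible modulo 47. Euclid's algorithm: 47 = 1·32 + 15, 32 = 2·15 + 2, 15 = 7·2 + 1; back-substituting gives 1 = 25·32 − 17·47, so 32⁻¹ ≡ 25 (mod 47).
Then y ↦ 25(y − 12) is a two-sided inverse to σ, so every y ∈ ℤ/47ℤ has a preimage.
Hence σ is surjective.
Since σ is surjective, we compute σ⁻¹(39): solve 32x + 12 ≡ 39 (mod 47), i.e. 32x ≡ 27 (mod 47).
Multiplying by 32⁻¹ = 25 gives x ≡ 25·27 = 675 = 14·47 + 17 ≡ 17 (mod 47).
Check: σ(17) = 32·17 + 12 = 556 = 11·47 + 39 ≡ 39 (mod 47).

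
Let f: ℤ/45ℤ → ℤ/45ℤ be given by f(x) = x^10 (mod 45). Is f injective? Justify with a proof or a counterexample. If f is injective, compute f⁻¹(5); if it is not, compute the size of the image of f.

f(2): Repeated squaring mod 45: 2^1 ≡ 2, 2^2 ≡ 2² = 4, 2^4 ≡ 4² = 16, 2^8 ≡ 16² = 256 ≡ 31. Since 10 = 8 + 2, 2^10 ≡ 31·4: 31·4 = 124 ≡ 34. So 2^10 ≡ 34 (mod 45).
f(7): Repeated squaring mod 45: 7^1 ≡ 7, 7^2 ≡ 7² = 49 ≡ 4, 7^4 ≡ 4² = 16, 7^8 ≡ 16² = 256 ≡ 31. Since 10 = 8 + 2, 7^10 ≡ 31·4: 31·4 = 124 ≡ 34. So 7^10 ≡ 34 (mod 45).
So f(2) = f(7) = 34 while 2 ≠ 7, hence f is not injective.
Since f is not injective, we determine |image(f)|. Computing x^10 mod 45 for each x (by repeated squaring, reducing mod 45 at every step), the values f(0), f(1), …, f(44) are: 0, 1, 34, 9, 31, 40, 36, 34, 19, 36, 10, 16, 9, 4, 31, 0, 16, 19, 9, 1, 25, 36, 4, 4, 36, 25, 1, 9, 19, 16, 0, 31, 4, 9, 16, 10, 36, 19, 34, 36, 40, 31, 9, 34, 1.
The distinct values are {0, 1, 4, 9, 10, 16, 19, 25, 31, 34, 36, 40}; there are 12 of them.

12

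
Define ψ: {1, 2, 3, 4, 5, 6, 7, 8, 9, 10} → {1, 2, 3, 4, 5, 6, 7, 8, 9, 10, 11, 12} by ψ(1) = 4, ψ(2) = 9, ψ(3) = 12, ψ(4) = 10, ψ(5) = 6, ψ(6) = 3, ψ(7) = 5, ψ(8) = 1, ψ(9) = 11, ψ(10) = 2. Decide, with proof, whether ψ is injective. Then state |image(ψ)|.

The values ψ(1), …, ψ(10) are 4, 9, 12, 10, 6, 3, 5, 1, 11, 2 — all distinct.
So ψ(x_1) = ψ(x_2) only when x_1 = x_2, and ψ is injective.
The image of ψ is {1, 2, 3, 4, 5, 6, 9, 10, 11, 12}, which has 10 elements.

10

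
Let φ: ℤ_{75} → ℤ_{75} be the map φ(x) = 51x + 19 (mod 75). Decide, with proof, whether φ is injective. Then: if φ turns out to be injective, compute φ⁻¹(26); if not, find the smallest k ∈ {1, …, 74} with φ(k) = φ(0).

We have gcd(51, 75) = 3 > 1. Taking x_1 = 0 and x_2 = 25: φ(0) = 19 and φ(25) = 51·25 + 19 = 1294 ≡ 19 (mod 75).
So φ(0) = φ(25) while 0 ≠ 25, so φ is not injective.
Since φ is not injective, we find the least positive k with φ(k) = φ(0): this means 51k ≡ 0 (mod 75), i.e. 75 ∣ 51k. Since gcd(51, 75) = 3, dividing through by 3 this holds exactly when 25 ∣ 17k, and as gcd(17, 25) = 1, exactly when 25 ∣ k.
The smallest positive such k is 25.

25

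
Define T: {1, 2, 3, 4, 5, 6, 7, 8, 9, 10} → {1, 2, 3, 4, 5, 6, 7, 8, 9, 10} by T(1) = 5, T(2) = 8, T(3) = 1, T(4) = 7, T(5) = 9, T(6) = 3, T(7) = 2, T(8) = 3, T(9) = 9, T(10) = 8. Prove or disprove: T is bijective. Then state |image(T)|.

7

T(6) = 3 = T(8) with 6 ≠ 8, so T is not injective, hence not bijective.
The image of T is {1, 2, 3, 5, 7, 8, 9}, which has 7 elements.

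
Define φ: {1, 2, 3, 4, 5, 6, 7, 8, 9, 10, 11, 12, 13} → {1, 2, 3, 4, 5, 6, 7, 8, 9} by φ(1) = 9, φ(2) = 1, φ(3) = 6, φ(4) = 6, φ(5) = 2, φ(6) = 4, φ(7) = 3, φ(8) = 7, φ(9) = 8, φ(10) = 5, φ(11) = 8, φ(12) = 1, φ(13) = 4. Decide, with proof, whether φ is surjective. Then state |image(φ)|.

9

Every element of the codomain has a preimage: 1 = φ(2), 2 = φ(5), 3 = φ(7), 4 = φ(6), 5 = φ(10), 6 = φ(3), 7 = φ(8), 8 = φ(9), 9 = φ(1).
Hence φ is surjective.
The image of φ is {1, 2, 3, 4, 5, 6, 7, 8, 9}, which has 9 elements.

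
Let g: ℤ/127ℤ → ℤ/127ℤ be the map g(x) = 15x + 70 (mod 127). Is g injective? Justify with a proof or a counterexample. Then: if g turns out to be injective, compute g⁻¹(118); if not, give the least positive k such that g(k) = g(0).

If g(a) = g(b), then 15a ≡ 15b (mod 127). Because gcd(15, 127) = 1, we may cancel 15 to get a ≡ b (mod 127).
Therefore g is injective.
We now compute 15⁻¹ mod 127 explicitly. Euclid's algorithm: 127 = 8·15 + 7, 15 = 2·7 + 1; back-substituting gives 1 = 17·15 − 2·127, so 15⁻¹ ≡ 17 (mod 127).
Since g is injective, we find g⁻¹(118): we need 15x ≡ 118 − 70 ≡ 48 (mod 127). Using 15⁻¹ = 17: x ≡ 17·48 = 816 = 6·127 + 54, so x = 54.
Check: g(54) = 15·54 + 70 = 880 = 6·127 + 118 ≡ 118 (mod 127).

54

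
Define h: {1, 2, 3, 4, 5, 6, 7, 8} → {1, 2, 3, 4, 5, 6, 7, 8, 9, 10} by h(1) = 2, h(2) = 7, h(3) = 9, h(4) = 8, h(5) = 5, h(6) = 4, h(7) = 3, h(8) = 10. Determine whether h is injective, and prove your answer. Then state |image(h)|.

8

The values h(1), …, h(8) are 2, 7, 9, 8, 5, 4, 3, 10 — all distinct.
So h(u) = h(v) only when u = v, and h is injective.
The image of h is {2, 3, 4, 5, 7, 8, 9, 10}, which has 8 elements.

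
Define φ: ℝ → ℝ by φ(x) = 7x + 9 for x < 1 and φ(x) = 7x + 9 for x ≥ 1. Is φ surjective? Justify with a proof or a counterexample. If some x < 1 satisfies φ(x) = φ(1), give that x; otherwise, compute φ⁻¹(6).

Both pieces are strictly increasing (slopes 7 and 7), so each is injective on its own interval.
The left piece maps (−∞, 1) onto (−∞, 16); the right piece maps [1, ∞) onto [16, ∞).
These images together cover ℝ, so φ is surjective.
Because the two images are disjoint, no x < 1 has φ(x) = φ(1), so we compute φ⁻¹(6): 6 lies in (−∞, 16), so solve 7x + 9 = 6: x = (6 − 9)/7 = −3/7.

-3/7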